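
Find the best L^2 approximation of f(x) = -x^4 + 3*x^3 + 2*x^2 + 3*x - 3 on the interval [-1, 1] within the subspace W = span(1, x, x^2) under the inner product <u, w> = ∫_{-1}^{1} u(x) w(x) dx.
g(x) = 8*x^2/7 + 24*x/5 - 102/35

The best approximation g ∈ W is the orthogonal projection of f onto W. Writing g = a_0 + a_1 x + a_2 x^2, the coefficients solve the normal equations G · a = b where
  G_{ij} = <φ_i, φ_j> and b_i = <f, φ_i>, with φ_0 = 1, φ_1 = x, φ_2 = x^2.
G =
  [2, 0, 2/3]
  [0, 2/3, 0]
  [2/3, 0, 2/5],
b = (-76/15, 16/5, -52/35).
Solving gives a_0 = -102/35, a_1 = 24/5, a_2 = 8/7, so
  g(x) = 8*x^2/7 + 24*x/5 - 102/35.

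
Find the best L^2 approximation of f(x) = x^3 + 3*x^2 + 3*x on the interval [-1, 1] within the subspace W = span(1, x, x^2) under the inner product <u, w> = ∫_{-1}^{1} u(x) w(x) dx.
g(x) = 3*x^2 + 18*x/5

The best approximation g ∈ W is the orthogonal projection of f onto W. Writing g = a_0 + a_1 x + a_2 x^2, the coefficients solve the normal equations G · a = b where
  G_{ij} = <φ_i, φ_j> and b_i = <f, φ_i>, with φ_0 = 1, φ_1 = x, φ_2 = x^2.
G =
  [2, 0, 2/3]
  [0, 2/3, 0]
  [2/3, 0, 2/5],
b = (2, 12/5, 6/5).
Solving gives a_0 = 0, a_1 = 18/5, a_2 = 3, so
  g(x) = 3*x^2 + 18*x/5.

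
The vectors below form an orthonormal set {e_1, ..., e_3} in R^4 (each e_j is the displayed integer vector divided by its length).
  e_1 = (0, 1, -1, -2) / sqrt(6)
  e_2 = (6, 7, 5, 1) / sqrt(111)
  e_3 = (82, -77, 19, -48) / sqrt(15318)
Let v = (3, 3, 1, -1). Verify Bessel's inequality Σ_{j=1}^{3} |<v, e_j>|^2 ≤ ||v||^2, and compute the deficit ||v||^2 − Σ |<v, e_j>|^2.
Σ |<v, e_j>|^2 = 4091/207; ||v||^2 = 20; deficit = 49/207

Write each e_j = u_j / sqrt(<u_j, u_j>) where u_j is the displayed integer vector. Then <v, e_j> = <v, u_j> / sqrt(<u_j, u_j>), so |<v, e_j>|^2 = <v, u_j>^2 / <u_j, u_j>.
Coefficients: <v, e_1> = 4/sqrt(6), <v, e_2> = 43/sqrt(111), <v, e_3> = 82/sqrt(15318).
Square and sum: Σ |<v, e_j>|^2 = 4091/207.
Compute ||v||^2 = v·v = 20.
Deficit = 20 − 4091/207 = 49/207 ≥ 0, confirming Bessel's inequality. (The deficit equals ||v − Σ <v,e_j> e_j||^2, the squared distance from v to span{e_j}.)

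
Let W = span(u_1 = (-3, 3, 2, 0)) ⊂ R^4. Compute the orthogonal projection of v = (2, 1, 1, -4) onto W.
proj_W(v) = (3/22, -3/22, -1/11, 0)

Set up U = [u_1 | ... | u_1] ∈ R^(4×1). The projector onto W = col(U) is P = U (U^T U)^(-1) U^T.
Compute U^T U =
  [22],
and U^T v = (-1).
Solve U^T U · c = U^T v for the coefficients: c = (-1/22). The projection is proj_W(v) = U c.
Check: (v - proj_W(v)) · u_1 = 0  (should be 0).
Result: proj_W(v) = (3/22, -3/22, -1/11, 0).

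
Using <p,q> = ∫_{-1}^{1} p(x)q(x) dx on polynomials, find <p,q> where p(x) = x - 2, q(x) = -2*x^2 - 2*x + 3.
<p,q> = -32/3

Expand the product: p(x)·q(x) = -2*x^3 + 2*x^2 + 7*x - 6.
∫_{-1}^{1} of each monomial x^k gives [2/(k+1) if k even, 0 if k odd]. Integrating term-by-term (or equivalently evaluating the antiderivative F(x) = -x^4/2 + 2*x^3/3 + 7*x^2/2 - 6*x at the endpoints):
  F(1) − F(−1) = -7/3 − (25/3) = -32/3.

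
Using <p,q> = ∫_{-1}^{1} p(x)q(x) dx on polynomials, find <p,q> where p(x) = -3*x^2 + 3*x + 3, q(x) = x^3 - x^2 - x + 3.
<p,q> = 52/5

Expand the product: p(x)·q(x) = -3*x^5 + 6*x^4 + 3*x^3 - 15*x^2 + 6*x + 9.
∫_{-1}^{1} of each monomial x^k gives [2/(k+1) if k even, 0 if k odd]. Integrating term-by-term (or equivalently evaluating the antiderivative F(x) = -x^6/2 + 6*x^5/5 + 3*x^4/4 - 5*x^3 + 3*x^2 + 9*x at the endpoints):
  F(1) − F(−1) = 169/20 − (-39/20) = 52/5.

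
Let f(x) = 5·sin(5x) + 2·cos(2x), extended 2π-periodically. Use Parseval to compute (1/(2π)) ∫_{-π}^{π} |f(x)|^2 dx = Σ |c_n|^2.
Σ |c_n|^2 = 29/2

Expand |f|^2 and use orthogonality of {sin(nx), cos(mx)} on [-π, π]:
  ∫_{-π}^{π} sin(nx)^2 dx = π, ∫ cos(mx)^2 dx = π, and cross terms integrate to 0.
So ∫_{-π}^{π} f(x)^2 dx = 5^2 · π + 2^2 · π = (25 + 4)π.
Divide by 2π: (25 + 4)/2 = 29/2.
By Parseval, this equals Σ |c_n|^2.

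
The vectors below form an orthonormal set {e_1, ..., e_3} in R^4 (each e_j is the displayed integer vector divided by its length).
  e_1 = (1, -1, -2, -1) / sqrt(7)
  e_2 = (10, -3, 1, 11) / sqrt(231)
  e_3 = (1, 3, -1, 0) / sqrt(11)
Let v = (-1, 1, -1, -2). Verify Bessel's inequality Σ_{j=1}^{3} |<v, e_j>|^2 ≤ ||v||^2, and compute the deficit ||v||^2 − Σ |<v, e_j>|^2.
Σ |<v, e_j>|^2 = 7; ||v||^2 = 7; deficit = 0

Write each e_j = u_j / sqrt(<u_j, u_j>) where u_j is the displayed integer vector. Then <v, e_j> = <v, u_j> / sqrt(<u_j, u_j>), so |<v, e_j>|^2 = <v, u_j>^2 / <u_j, u_j>.
Coefficients: <v, e_1> = 2/sqrt(7), <v, e_2> = -36/sqrt(231), <v, e_3> = 3/sqrt(11).
Square and sum: Σ |<v, e_j>|^2 = 7.
Compute ||v||^2 = v·v = 7.
Deficit = 7 − 7 = 0 ≥ 0, confirming Bessel's inequality. (The deficit equals ||v − Σ <v,e_j> e_j||^2, the squared distance from v to span{e_j}.)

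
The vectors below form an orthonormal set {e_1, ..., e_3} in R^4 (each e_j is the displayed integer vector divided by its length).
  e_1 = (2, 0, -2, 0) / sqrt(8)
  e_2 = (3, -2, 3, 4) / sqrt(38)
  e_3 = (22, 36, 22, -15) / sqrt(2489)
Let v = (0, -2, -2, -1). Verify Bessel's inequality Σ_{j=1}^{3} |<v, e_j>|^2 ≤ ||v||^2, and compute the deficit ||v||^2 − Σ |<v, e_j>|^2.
Σ |<v, e_j>|^2 = 923/131; ||v||^2 = 9; deficit = 256/131

Write each e_j = u_j / sqrt(<u_j, u_j>) where u_j is the displayed integer vector. Then <v, e_j> = <v, u_j> / sqrt(<u_j, u_j>), so |<v, e_j>|^2 = <v, u_j>^2 / <u_j, u_j>.
Coefficients: <v, e_1> = 4/sqrt(8), <v, e_2> = -6/sqrt(38), <v, e_3> = -101/sqrt(2489).
Square and sum: Σ |<v, e_j>|^2 = 923/131.
Compute ||v||^2 = v·v = 9.
Deficit = 9 − 923/131 = 256/131 ≥ 0, confirming Bessel's inequality. (The deficit equals ||v − Σ <v,e_j> e_j||^2, the squared distance from v to span{e_j}.)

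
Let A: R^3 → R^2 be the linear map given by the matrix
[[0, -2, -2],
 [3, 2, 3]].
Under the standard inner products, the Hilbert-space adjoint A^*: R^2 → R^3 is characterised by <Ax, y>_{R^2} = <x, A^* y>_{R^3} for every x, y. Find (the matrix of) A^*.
A^* = A^T =
[[0, 3],
 [-2, 2],
 [-2, 3]]

For real matrices with standard dot products, the defining identity <Ax, y> = <x, A^* y> gives (Ax)^T y = x^T (A^*) y, i.e. x^T A^T y = x^T (A^*) y. Since this holds for all x, y, we must have A^* = A^T. Therefore
A^* =
[[0, 3],
 [-2, 2],
 [-2, 3]].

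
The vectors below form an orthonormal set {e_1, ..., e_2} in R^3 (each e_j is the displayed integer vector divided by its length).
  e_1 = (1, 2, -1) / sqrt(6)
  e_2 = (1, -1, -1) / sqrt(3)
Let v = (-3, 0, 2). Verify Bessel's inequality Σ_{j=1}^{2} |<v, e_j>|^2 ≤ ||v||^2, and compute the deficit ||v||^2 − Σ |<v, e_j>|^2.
Σ |<v, e_j>|^2 = 25/2; ||v||^2 = 13; deficit = 1/2

Write each e_j = u_j / sqrt(<u_j, u_j>) where u_j is the displayed integer vector. Then <v, e_j> = <v, u_j> / sqrt(<u_j, u_j>), so |<v, e_j>|^2 = <v, u_j>^2 / <u_j, u_j>.
Coefficients: <v, e_1> = -5/sqrt(6), <v, e_2> = -5/sqrt(3).
Square and sum: Σ |<v, e_j>|^2 = 25/2.
Compute ||v||^2 = v·v = 13.
Deficit = 13 − 25/2 = 1/2 ≥ 0, confirming Bessel's inequality. (The deficit equals ||v − Σ <v,e_j> e_j||^2, the squared distance from v to span{e_j}.)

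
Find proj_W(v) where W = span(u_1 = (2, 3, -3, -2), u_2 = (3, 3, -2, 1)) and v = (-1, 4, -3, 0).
proj_W(v) = (391/237, 181/79, -514/237, -275/237)

Set up U = [u_1 | ... | u_2] ∈ R^(4×2). The projector onto W = col(U) is P = U (U^T U)^(-1) U^T.
Compute U^T U =
  [26, 19]
  [19, 23],
and U^T v = (19, 15).
Solve U^T U · c = U^T v for the coefficients: c = (152/237, 29/237). The projection is proj_W(v) = U c.
Check: (v - proj_W(v)) · u_1 = 0  (should be 0).
Check: (v - proj_W(v)) · u_2 = 0  (should be 0).
Result: proj_W(v) = (391/237, 181/79, -514/237, -275/237).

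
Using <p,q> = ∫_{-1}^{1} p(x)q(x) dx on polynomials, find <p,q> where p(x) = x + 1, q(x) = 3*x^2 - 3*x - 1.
<p,q> = -2

Expand the product: p(x)·q(x) = 3*x^3 - 4*x - 1.
∫_{-1}^{1} of each monomial x^k gives [2/(k+1) if k even, 0 if k odd]. Integrating term-by-term (or equivalently evaluating the antiderivative F(x) = 3*x^4/4 - 2*x^2 - x at the endpoints):
  F(1) − F(−1) = -9/4 − (-1/4) = -2.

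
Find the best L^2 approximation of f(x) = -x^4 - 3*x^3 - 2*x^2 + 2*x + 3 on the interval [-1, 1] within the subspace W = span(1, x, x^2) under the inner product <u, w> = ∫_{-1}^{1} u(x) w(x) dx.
g(x) = -20*x^2/7 + x/5 + 108/35

The best approximation g ∈ W is the orthogonal projection of f onto W. Writing g = a_0 + a_1 x + a_2 x^2, the coefficients solve the normal equations G · a = b where
  G_{ij} = <φ_i, φ_j> and b_i = <f, φ_i>, with φ_0 = 1, φ_1 = x, φ_2 = x^2.
G =
  [2, 0, 2/3]
  [0, 2/3, 0]
  [2/3, 0, 2/5],
b = (64/15, 2/15, 32/35).
Solving gives a_0 = 108/35, a_1 = 1/5, a_2 = -20/7, so
  g(x) = -20*x^2/7 + x/5 + 108/35.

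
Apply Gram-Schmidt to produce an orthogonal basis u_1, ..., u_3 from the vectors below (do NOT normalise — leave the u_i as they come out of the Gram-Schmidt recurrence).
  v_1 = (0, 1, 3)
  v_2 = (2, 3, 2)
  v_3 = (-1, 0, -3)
Orthogonal basis:
  u_1 = (0, 1, 3)
  u_2 = (2, 21/10, -7/10)
  u_3 = (-91/89, 78/89, -26/89)

Apply the Gram-Schmidt recurrence
  u_1 = v_1
  u_i = v_i − Σ_{j<i} ((v_i · u_j) / (u_j · u_j)) · u_j.

Step by step this gives:
  u_1 = (0, 1, 3)
  u_2 = (2, 21/10, -7/10)
  u_3 = (-91/89, 78/89, -26/89)

Orthogonality check:
  u_2 · u_1 = 0 (should be 0)
  u_3 · u_1 = 0 (should be 0)
  u_3 · u_2 = 0 (should be 0)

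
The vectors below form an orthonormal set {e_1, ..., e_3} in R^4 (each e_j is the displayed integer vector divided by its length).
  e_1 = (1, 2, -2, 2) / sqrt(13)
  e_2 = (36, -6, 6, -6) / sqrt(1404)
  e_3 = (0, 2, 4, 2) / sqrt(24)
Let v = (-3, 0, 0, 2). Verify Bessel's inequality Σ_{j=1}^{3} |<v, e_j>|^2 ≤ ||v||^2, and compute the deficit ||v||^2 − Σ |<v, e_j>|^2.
Σ |<v, e_j>|^2 = 11; ||v||^2 = 13; deficit = 2

Write each e_j = u_j / sqrt(<u_j, u_j>) where u_j is the displayed integer vector. Then <v, e_j> = <v, u_j> / sqrt(<u_j, u_j>), so |<v, e_j>|^2 = <v, u_j>^2 / <u_j, u_j>.
Coefficients: <v, e_1> = 1/sqrt(13), <v, e_2> = -120/sqrt(1404), <v, e_3> = 4/sqrt(24).
Square and sum: Σ |<v, e_j>|^2 = 11.
Compute ||v||^2 = v·v = 13.
Deficit = 13 − 11 = 2 ≥ 0, confirming Bessel's inequality. (The deficit equals ||v − Σ <v,e_j> e_j||^2, the squared distance from v to span{e_j}.)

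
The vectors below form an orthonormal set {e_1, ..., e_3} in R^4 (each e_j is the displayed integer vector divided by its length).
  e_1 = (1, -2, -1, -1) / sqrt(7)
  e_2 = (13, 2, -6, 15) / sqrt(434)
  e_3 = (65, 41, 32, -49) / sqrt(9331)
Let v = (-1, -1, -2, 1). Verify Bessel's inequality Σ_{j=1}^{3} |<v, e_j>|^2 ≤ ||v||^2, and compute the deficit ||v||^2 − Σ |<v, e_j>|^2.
Σ |<v, e_j>|^2 = 1819/301; ||v||^2 = 7; deficit = 288/301

Write each e_j = u_j / sqrt(<u_j, u_j>) where u_j is the displayed integer vector. Then <v, e_j> = <v, u_j> / sqrt(<u_j, u_j>), so |<v, e_j>|^2 = <v, u_j>^2 / <u_j, u_j>.
Coefficients: <v, e_1> = 2/sqrt(7), <v, e_2> = 12/sqrt(434), <v, e_3> = -219/sqrt(9331).
Square and sum: Σ |<v, e_j>|^2 = 1819/301.
Compute ||v||^2 = v·v = 7.
Deficit = 7 − 1819/301 = 288/301 ≥ 0, confirming Bessel's inequality. (The deficit equals ||v − Σ <v,e_j> e_j||^2, the squared distance from v to span{e_j}.)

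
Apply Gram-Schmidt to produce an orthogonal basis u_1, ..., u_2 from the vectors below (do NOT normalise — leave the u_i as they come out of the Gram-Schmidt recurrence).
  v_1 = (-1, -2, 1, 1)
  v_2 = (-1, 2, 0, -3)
Orthogonal basis:
  u_1 = (-1, -2, 1, 1)
  u_2 = (-13/7, 2/7, 6/7, -15/7)

Apply the Gram-Schmidt recurrence
  u_1 = v_1
  u_i = v_i − Σ_{j<i} ((v_i · u_j) / (u_j · u_j)) · u_j.

Step by step this gives:
  u_1 = (-1, -2, 1, 1)
  u_2 = (-13/7, 2/7, 6/7, -15/7)

Orthogonality check:
  u_2 · u_1 = 0 (should be 0)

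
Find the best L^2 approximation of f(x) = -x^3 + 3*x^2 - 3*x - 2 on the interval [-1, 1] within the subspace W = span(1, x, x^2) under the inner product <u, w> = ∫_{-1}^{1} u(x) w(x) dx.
g(x) = 3*x^2 - 18*x/5 - 2

The best approximation g ∈ W is the orthogonal projection of f onto W. Writing g = a_0 + a_1 x + a_2 x^2, the coefficients solve the normal equations G · a = b where
  G_{ij} = <φ_i, φ_j> and b_i = <f, φ_i>, with φ_0 = 1, φ_1 = x, φ_2 = x^2.
G =
  [2, 0, 2/3]
  [0, 2/3, 0]
  [2/3, 0, 2/5],
b = (-2, -12/5, -2/15).
Solving gives a_0 = -2, a_1 = -18/5, a_2 = 3, so
  g(x) = 3*x^2 - 18*x/5 - 2.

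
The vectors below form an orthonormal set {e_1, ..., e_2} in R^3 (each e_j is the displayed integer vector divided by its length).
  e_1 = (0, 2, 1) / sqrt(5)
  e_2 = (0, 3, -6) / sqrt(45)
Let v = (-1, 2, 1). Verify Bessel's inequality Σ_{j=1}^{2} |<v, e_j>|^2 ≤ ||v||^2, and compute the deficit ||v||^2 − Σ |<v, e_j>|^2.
Σ |<v, e_j>|^2 = 5; ||v||^2 = 6; deficit = 1

Write each e_j = u_j / sqrt(<u_j, u_j>) where u_j is the displayed integer vector. Then <v, e_j> = <v, u_j> / sqrt(<u_j, u_j>), so |<v, e_j>|^2 = <v, u_j>^2 / <u_j, u_j>.
Coefficients: <v, e_1> = 5/sqrt(5), <v, e_2> = 0/sqrt(45).
Square and sum: Σ |<v, e_j>|^2 = 5.
Compute ||v||^2 = v·v = 6.
Deficit = 6 − 5 = 1 ≥ 0, confirming Bessel's inequality. (The deficit equals ||v − Σ <v,e_j> e_j||^2, the squared distance from v to span{e_j}.)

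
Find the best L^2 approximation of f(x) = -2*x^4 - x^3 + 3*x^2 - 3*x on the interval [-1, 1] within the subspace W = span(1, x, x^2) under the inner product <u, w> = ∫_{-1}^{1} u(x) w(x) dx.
g(x) = 9*x^2/7 - 18*x/5 + 6/35

The best approximation g ∈ W is the orthogonal projection of f onto W. Writing g = a_0 + a_1 x + a_2 x^2, the coefficients solve the normal equations G · a = b where
  G_{ij} = <φ_i, φ_j> and b_i = <f, φ_i>, with φ_0 = 1, φ_1 = x, φ_2 = x^2.
G =
  [2, 0, 2/3]
  [0, 2/3, 0]
  [2/3, 0, 2/5],
b = (6/5, -12/5, 22/35).
Solving gives a_0 = 6/35, a_1 = -18/5, a_2 = 9/7, so
  g(x) = 9*x^2/7 - 18*x/5 + 6/35.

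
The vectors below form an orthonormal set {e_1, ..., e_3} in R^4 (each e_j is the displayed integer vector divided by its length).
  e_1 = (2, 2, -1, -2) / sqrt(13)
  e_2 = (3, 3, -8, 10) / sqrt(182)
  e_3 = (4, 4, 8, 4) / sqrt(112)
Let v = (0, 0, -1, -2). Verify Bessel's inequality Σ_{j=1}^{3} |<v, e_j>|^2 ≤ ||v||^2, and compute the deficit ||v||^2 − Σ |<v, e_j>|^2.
Σ |<v, e_j>|^2 = 5; ||v||^2 = 5; deficit = 0

Write each e_j = u_j / sqrt(<u_j, u_j>) where u_j is the displayed integer vector. Then <v, e_j> = <v, u_j> / sqrt(<u_j, u_j>), so |<v, e_j>|^2 = <v, u_j>^2 / <u_j, u_j>.
Coefficients: <v, e_1> = 5/sqrt(13), <v, e_2> = -12/sqrt(182), <v, e_3> = -16/sqrt(112).
Square and sum: Σ |<v, e_j>|^2 = 5.
Compute ||v||^2 = v·v = 5.
Deficit = 5 − 5 = 0 ≥ 0, confirming Bessel's inequality. (The deficit equals ||v − Σ <v,e_j> e_j||^2, the squared distance from v to span{e_j}.)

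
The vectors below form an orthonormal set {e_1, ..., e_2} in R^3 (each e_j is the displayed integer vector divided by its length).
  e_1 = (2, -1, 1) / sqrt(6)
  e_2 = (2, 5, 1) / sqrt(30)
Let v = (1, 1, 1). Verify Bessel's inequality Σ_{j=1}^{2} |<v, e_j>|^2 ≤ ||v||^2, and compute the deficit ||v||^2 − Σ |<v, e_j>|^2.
Σ |<v, e_j>|^2 = 14/5; ||v||^2 = 3; deficit = 1/5

Write each e_j = u_j / sqrt(<u_j, u_j>) where u_j is the displayed integer vector. Then <v, e_j> = <v, u_j> / sqrt(<u_j, u_j>), so |<v, e_j>|^2 = <v, u_j>^2 / <u_j, u_j>.
Coefficients: <v, e_1> = 2/sqrt(6), <v, e_2> = 8/sqrt(30).
Square and sum: Σ |<v, e_j>|^2 = 14/5.
Compute ||v||^2 = v·v = 3.
Deficit = 3 − 14/5 = 1/5 ≥ 0, confirming Bessel's inequality. (The deficit equals ||v − Σ <v,e_j> e_j||^2, the squared distance from v to span{e_j}.)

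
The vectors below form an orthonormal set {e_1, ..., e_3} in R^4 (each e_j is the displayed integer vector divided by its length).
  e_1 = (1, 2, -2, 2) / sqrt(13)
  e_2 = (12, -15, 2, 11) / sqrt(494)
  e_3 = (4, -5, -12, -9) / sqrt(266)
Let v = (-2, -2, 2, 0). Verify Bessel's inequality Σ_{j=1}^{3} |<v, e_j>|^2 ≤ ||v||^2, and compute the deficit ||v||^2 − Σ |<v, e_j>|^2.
Σ |<v, e_j>|^2 = 68/7; ||v||^2 = 12; deficit = 16/7

Write each e_j = u_j / sqrt(<u_j, u_j>) where u_j is the displayed integer vector. Then <v, e_j> = <v, u_j> / sqrt(<u_j, u_j>), so |<v, e_j>|^2 = <v, u_j>^2 / <u_j, u_j>.
Coefficients: <v, e_1> = -10/sqrt(13), <v, e_2> = 10/sqrt(494), <v, e_3> = -22/sqrt(266).
Square and sum: Σ |<v, e_j>|^2 = 68/7.
Compute ||v||^2 = v·v = 12.
Deficit = 12 − 68/7 = 16/7 ≥ 0, confirming Bessel's inequality. (The deficit equals ||v − Σ <v,e_j> e_j||^2, the squared distance from v to span{e_j}.)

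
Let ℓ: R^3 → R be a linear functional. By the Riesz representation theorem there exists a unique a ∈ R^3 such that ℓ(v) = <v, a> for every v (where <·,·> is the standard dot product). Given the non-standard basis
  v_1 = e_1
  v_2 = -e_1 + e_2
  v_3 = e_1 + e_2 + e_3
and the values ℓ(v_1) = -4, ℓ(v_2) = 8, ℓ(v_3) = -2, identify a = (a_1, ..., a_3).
a = (-4, 4, -2)

Write a = (a_1, ..., a_3) in the standard basis. For each basis vector v_i, ℓ(v_i) = <v_i, a> is a linear equation in the a_j's. Collect the n equations into a matrix system V a = ℓ, where row i of V is v_i (expressed in the standard basis). Since V is invertible (lower-triangular with 1s on the diagonal, up to permutation), solve by back-substitution:
  V =
[[1, 0, 0],
 [-1, 1, 0],
 [1, 1, 1]]
  V a = (-4, 8, -2)
Solving gives a = (-4, 4, -2).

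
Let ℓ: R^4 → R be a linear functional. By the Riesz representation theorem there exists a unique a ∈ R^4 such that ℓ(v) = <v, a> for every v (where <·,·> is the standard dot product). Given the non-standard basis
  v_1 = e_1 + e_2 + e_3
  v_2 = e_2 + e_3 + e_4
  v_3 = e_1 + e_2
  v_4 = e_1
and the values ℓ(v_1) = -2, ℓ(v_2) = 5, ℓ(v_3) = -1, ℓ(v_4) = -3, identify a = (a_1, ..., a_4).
a = (-3, 2, -1, 4)

Write a = (a_1, ..., a_4) in the standard basis. For each basis vector v_i, ℓ(v_i) = <v_i, a> is a linear equation in the a_j's. Collect the n equations into a matrix system V a = ℓ, where row i of V is v_i (expressed in the standard basis). Since V is invertible (lower-triangular with 1s on the diagonal, up to permutation), solve by back-substitution:
  V =
[[1, 1, 1, 0],
 [0, 1, 1, 1],
 [1, 1, 0, 0],
 [1, 0, 0, 0]]
  V a = (-2, 5, -1, -3)
Solving gives a = (-3, 2, -1, 4).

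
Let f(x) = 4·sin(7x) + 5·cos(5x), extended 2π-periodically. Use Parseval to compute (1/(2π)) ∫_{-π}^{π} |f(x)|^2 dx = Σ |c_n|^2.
Σ |c_n|^2 = 41/2

Expand |f|^2 and use orthogonality of {sin(nx), cos(mx)} on [-π, π]:
  ∫_{-π}^{π} sin(nx)^2 dx = π, ∫ cos(mx)^2 dx = π, and cross terms integrate to 0.
So ∫_{-π}^{π} f(x)^2 dx = 4^2 · π + 5^2 · π = (16 + 25)π.
Divide by 2π: (16 + 25)/2 = 41/2.
By Parseval, this equals Σ |c_n|^2.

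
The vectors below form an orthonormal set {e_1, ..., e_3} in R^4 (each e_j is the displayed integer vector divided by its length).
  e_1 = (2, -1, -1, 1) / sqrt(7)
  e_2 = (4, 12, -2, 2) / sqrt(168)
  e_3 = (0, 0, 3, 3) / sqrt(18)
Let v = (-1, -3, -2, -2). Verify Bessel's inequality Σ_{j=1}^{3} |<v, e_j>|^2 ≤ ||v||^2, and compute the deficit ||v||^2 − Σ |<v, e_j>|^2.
Σ |<v, e_j>|^2 = 53/3; ||v||^2 = 18; deficit = 1/3

Write each e_j = u_j / sqrt(<u_j, u_j>) where u_j is the displayed integer vector. Then <v, e_j> = <v, u_j> / sqrt(<u_j, u_j>), so |<v, e_j>|^2 = <v, u_j>^2 / <u_j, u_j>.
Coefficients: <v, e_1> = 1/sqrt(7), <v, e_2> = -40/sqrt(168), <v, e_3> = -12/sqrt(18).
Square and sum: Σ |<v, e_j>|^2 = 53/3.
Compute ||v||^2 = v·v = 18.
Deficit = 18 − 53/3 = 1/3 ≥ 0, confirming Bessel's inequality. (The deficit equals ||v − Σ <v,e_j> e_j||^2, the squared distance from v to span{e_j}.)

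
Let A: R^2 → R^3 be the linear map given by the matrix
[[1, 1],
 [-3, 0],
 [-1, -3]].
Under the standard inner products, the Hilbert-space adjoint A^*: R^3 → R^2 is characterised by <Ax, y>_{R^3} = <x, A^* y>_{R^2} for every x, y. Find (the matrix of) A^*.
A^* = A^T =
[[1, -3, -1],
 [1, 0, -3]]

For real matrices with standard dot products, the defining identity <Ax, y> = <x, A^* y> gives (Ax)^T y = x^T (A^*) y, i.e. x^T A^T y = x^T (A^*) y. Since this holds for all x, y, we must have A^* = A^T. Therefore
A^* =
[[1, -3, -1],
 [1, 0, -3]].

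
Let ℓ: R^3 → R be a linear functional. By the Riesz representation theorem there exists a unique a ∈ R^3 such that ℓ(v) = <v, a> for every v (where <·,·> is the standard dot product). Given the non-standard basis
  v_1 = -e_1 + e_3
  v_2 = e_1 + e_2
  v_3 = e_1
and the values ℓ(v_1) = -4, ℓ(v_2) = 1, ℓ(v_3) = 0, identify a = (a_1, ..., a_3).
a = (0, 1, -4)

Write a = (a_1, ..., a_3) in the standard basis. For each basis vector v_i, ℓ(v_i) = <v_i, a> is a linear equation in the a_j's. Collect the n equations into a matrix system V a = ℓ, where row i of V is v_i (expressed in the standard basis). Since V is invertible (lower-triangular with 1s on the diagonal, up to permutation), solve by back-substitution:
  V =
[[-1, 0, 1],
 [1, 1, 0],
 [1, 0, 0]]
  V a = (-4, 1, 0)
Solving gives a = (0, 1, -4).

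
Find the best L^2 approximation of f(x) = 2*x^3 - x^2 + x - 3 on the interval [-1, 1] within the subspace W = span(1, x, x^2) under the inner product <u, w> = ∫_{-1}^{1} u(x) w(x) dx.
g(x) = -x^2 + 11*x/5 - 3

The best approximation g ∈ W is the orthogonal projection of f onto W. Writing g = a_0 + a_1 x + a_2 x^2, the coefficients solve the normal equations G · a = b where
  G_{ij} = <φ_i, φ_j> and b_i = <f, φ_i>, with φ_0 = 1, φ_1 = x, φ_2 = x^2.
G =
  [2, 0, 2/3]
  [0, 2/3, 0]
  [2/3, 0, 2/5],
b = (-20/3, 22/15, -12/5).
Solving gives a_0 = -3, a_1 = 11/5, a_2 = -1, so
  g(x) = -x^2 + 11*x/5 - 3.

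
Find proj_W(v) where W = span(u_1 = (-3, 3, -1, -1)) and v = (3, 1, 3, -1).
proj_W(v) = (6/5, -6/5, 2/5, 2/5)

Set up U = [u_1 | ... | u_1] ∈ R^(4×1). The projector onto W = col(U) is P = U (U^T U)^(-1) U^T.
Compute U^T U =
  [20],
and U^T v = (-8).
Solve U^T U · c = U^T v for the coefficients: c = (-2/5). The projection is proj_W(v) = U c.
Check: (v - proj_W(v)) · u_1 = 0  (should be 0).
Result: proj_W(v) = (6/5, -6/5, 2/5, 2/5).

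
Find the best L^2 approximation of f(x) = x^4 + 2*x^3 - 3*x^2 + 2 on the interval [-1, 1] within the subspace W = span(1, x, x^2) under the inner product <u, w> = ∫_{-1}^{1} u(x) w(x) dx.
g(x) = -15*x^2/7 + 6*x/5 + 67/35

The best approximation g ∈ W is the orthogonal projection of f onto W. Writing g = a_0 + a_1 x + a_2 x^2, the coefficients solve the normal equations G · a = b where
  G_{ij} = <φ_i, φ_j> and b_i = <f, φ_i>, with φ_0 = 1, φ_1 = x, φ_2 = x^2.
G =
  [2, 0, 2/3]
  [0, 2/3, 0]
  [2/3, 0, 2/5],
b = (12/5, 4/5, 44/105).
Solving gives a_0 = 67/35, a_1 = 6/5, a_2 = -15/7, so
  g(x) = -15*x^2/7 + 6*x/5 + 67/35.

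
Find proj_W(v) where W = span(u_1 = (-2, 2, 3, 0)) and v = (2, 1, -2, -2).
proj_W(v) = (16/17, -16/17, -24/17, 0)

Set up U = [u_1 | ... | u_1] ∈ R^(4×1). The projector onto W = col(U) is P = U (U^T U)^(-1) U^T.
Compute U^T U =
  [17],
and U^T v = (-8).
Solve U^T U · c = U^T v for the coefficients: c = (-8/17). The projection is proj_W(v) = U c.
Check: (v - proj_W(v)) · u_1 = 0  (should be 0).
Result: proj_W(v) = (16/17, -16/17, -24/17, 0).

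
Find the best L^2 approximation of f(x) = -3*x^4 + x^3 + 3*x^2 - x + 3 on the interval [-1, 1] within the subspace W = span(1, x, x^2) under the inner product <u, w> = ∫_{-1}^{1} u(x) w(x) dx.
g(x) = 3*x^2/7 - 2*x/5 + 114/35

The best approximation g ∈ W is the orthogonal projection of f onto W. Writing g = a_0 + a_1 x + a_2 x^2, the coefficients solve the normal equations G · a = b where
  G_{ij} = <φ_i, φ_j> and b_i = <f, φ_i>, with φ_0 = 1, φ_1 = x, φ_2 = x^2.
G =
  [2, 0, 2/3]
  [0, 2/3, 0]
  [2/3, 0, 2/5],
b = (34/5, -4/15, 82/35).
Solving gives a_0 = 114/35, a_1 = -2/5, a_2 = 3/7, so
  g(x) = 3*x^2/7 - 2*x/5 + 114/35.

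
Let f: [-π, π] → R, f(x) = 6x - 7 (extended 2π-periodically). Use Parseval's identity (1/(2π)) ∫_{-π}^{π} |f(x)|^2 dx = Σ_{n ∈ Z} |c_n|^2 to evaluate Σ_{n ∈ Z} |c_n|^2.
Σ |c_n|^2 = 12π^2 + 49

Expand and integrate term by term over [-π, π]:
  ∫ (6x)^2 dx = 36·(2π^3/3); ∫ 2·6·(-7)·x dx = 0 (odd integrand); ∫ (-7)^2 dx = 49·2π.
So (1/(2π)) ∫_{-π}^{π} (6x - 7)^2 dx = 36π^2/3 + 49 = 12π^2 + 49.
Parseval ⇒ Σ |c_n|^2 = 12π^2 + 49.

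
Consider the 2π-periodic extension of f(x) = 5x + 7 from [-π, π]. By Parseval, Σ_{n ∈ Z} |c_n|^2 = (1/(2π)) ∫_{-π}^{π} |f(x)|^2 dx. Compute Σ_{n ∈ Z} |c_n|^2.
Σ |c_n|^2 = 25π^2/3 + 49

Expand and integrate term by term over [-π, π]:
  ∫ (5x)^2 dx = 25·(2π^3/3); ∫ 2·5·(7)·x dx = 0 (odd integrand); ∫ 7^2 dx = 49·2π.
So (1/(2π)) ∫_{-π}^{π} (5x + 7)^2 dx = 25π^2/3 + 49 = 25π^2/3 + 49.
Parseval ⇒ Σ |c_n|^2 = 25π^2/3 + 49.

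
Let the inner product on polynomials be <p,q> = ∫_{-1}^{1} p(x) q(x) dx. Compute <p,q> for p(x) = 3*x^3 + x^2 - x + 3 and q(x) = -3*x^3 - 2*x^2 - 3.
<p,q> = -916/35

Expand the product: p(x)·q(x) = -9*x^6 - 9*x^5 + x^4 - 16*x^3 - 9*x^2 + 3*x - 9.
∫_{-1}^{1} of each monomial x^k gives [2/(k+1) if k even, 0 if k odd]. Integrating term-by-term (or equivalently evaluating the antiderivative F(x) = -9*x^7/7 - 3*x^6/2 + x^5/5 - 4*x^4 - 3*x^3 + 3*x^2/2 - 9*x at the endpoints):
  F(1) − F(−1) = -598/35 − (318/35) = -916/35.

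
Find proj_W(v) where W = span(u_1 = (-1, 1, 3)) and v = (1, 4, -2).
proj_W(v) = (3/11, -3/11, -9/11)

Set up U = [u_1 | ... | u_1] ∈ R^(3×1). The projector onto W = col(U) is P = U (U^T U)^(-1) U^T.
Compute U^T U =
  [11],
and U^T v = (-3).
Solve U^T U · c = U^T v for the coefficients: c = (-3/11). The projection is proj_W(v) = U c.
Check: (v - proj_W(v)) · u_1 = 0  (should be 0).
Result: proj_W(v) = (3/11, -3/11, -9/11).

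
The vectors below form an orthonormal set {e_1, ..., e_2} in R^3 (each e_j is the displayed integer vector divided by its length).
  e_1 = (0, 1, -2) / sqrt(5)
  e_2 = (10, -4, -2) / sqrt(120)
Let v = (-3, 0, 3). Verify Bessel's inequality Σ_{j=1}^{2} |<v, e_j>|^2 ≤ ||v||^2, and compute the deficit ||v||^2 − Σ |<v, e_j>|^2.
Σ |<v, e_j>|^2 = 18; ||v||^2 = 18; deficit = 0

Write each e_j = u_j / sqrt(<u_j, u_j>) where u_j is the displayed integer vector. Then <v, e_j> = <v, u_j> / sqrt(<u_j, u_j>), so |<v, e_j>|^2 = <v, u_j>^2 / <u_j, u_j>.
Coefficients: <v, e_1> = -6/sqrt(5), <v, e_2> = -36/sqrt(120).
Square and sum: Σ |<v, e_j>|^2 = 18.
Compute ||v||^2 = v·v = 18.
Deficit = 18 − 18 = 0 ≥ 0, confirming Bessel's inequality. (The deficit equals ||v − Σ <v,e_j> e_j||^2, the squared distance from v to span{e_j}.)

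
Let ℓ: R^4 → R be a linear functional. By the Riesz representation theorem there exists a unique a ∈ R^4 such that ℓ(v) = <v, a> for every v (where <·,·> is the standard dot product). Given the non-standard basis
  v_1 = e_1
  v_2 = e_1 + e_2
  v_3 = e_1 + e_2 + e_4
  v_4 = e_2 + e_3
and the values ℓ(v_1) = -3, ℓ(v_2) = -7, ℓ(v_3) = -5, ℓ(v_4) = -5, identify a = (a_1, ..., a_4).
a = (-3, -4, -1, 2)

Write a = (a_1, ..., a_4) in the standard basis. For each basis vector v_i, ℓ(v_i) = <v_i, a> is a linear equation in the a_j's. Collect the n equations into a matrix system V a = ℓ, where row i of V is v_i (expressed in the standard basis). Since V is invertible (lower-triangular with 1s on the diagonal, up to permutation), solve by back-substitution:
  V =
[[1, 0, 0, 0],
 [1, 1, 0, 0],
 [1, 1, 0, 1],
 [0, 1, 1, 0]]
  V a = (-3, -7, -5, -5)
Solving gives a = (-3, -4, -1, 2).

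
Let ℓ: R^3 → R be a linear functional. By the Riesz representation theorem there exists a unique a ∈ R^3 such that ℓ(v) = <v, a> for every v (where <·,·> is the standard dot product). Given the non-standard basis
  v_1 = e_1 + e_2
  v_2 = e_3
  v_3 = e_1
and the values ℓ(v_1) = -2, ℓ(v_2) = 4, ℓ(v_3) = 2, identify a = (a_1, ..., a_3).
a = (2, -4, 4)

Write a = (a_1, ..., a_3) in the standard basis. For each basis vector v_i, ℓ(v_i) = <v_i, a> is a linear equation in the a_j's. Collect the n equations into a matrix system V a = ℓ, where row i of V is v_i (expressed in the standard basis). Since V is invertible (lower-triangular with 1s on the diagonal, up to permutation), solve by back-substitution:
  V =
[[1, 1, 0],
 [0, 0, 1],
 [1, 0, 0]]
  V a = (-2, 4, 2)
Solving gives a = (2, -4, 4).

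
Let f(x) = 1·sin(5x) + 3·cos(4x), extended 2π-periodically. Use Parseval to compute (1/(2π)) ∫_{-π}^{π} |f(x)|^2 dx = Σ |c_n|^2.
Σ |c_n|^2 = 5

Expand |f|^2 and use orthogonality of {sin(nx), cos(mx)} on [-π, π]:
  ∫_{-π}^{π} sin(nx)^2 dx = π, ∫ cos(mx)^2 dx = π, and cross terms integrate to 0.
So ∫_{-π}^{π} f(x)^2 dx = 1^2 · π + 3^2 · π = (1 + 9)π.
Divide by 2π: (1 + 9)/2 = 5.
By Parseval, this equals Σ |c_n|^2.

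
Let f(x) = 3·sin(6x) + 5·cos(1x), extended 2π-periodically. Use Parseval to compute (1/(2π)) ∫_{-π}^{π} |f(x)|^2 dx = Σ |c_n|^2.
Σ |c_n|^2 = 17

Expand |f|^2 and use orthogonality of {sin(nx), cos(mx)} on [-π, π]:
  ∫_{-π}^{π} sin(nx)^2 dx = π, ∫ cos(mx)^2 dx = π, and cross terms integrate to 0.
So ∫_{-π}^{π} f(x)^2 dx = 3^2 · π + 5^2 · π = (9 + 25)π.
Divide by 2π: (9 + 25)/2 = 17.
By Parseval, this equals Σ |c_n|^2.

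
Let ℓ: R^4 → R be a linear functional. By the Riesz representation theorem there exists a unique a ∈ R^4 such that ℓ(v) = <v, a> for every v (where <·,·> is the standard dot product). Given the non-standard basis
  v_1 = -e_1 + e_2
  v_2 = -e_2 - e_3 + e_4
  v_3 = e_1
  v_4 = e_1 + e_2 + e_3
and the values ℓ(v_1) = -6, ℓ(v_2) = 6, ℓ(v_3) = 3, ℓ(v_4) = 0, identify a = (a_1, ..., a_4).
a = (3, -3, 0, 3)

Write a = (a_1, ..., a_4) in the standard basis. For each basis vector v_i, ℓ(v_i) = <v_i, a> is a linear equation in the a_j's. Collect the n equations into a matrix system V a = ℓ, where row i of V is v_i (expressed in the standard basis). Since V is invertible (lower-triangular with 1s on the diagonal, up to permutation), solve by back-substitution:
  V =
[[-1, 1, 0, 0],
 [0, -1, -1, 1],
 [1, 0, 0, 0],
 [1, 1, 1, 0]]
  V a = (-6, 6, 3, 0)
Solving gives a = (3, -3, 0, 3).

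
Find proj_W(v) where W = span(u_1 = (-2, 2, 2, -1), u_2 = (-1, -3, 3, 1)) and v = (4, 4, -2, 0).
proj_W(v) = (398/259, 730/259, -26/7, -32/37)

Set up U = [u_1 | ... | u_2] ∈ R^(4×2). The projector onto W = col(U) is P = U (U^T U)^(-1) U^T.
Compute U^T U =
  [13, 1]
  [1, 20],
and U^T v = (-4, -22).
Solve U^T U · c = U^T v for the coefficients: c = (-58/259, -282/259). The projection is proj_W(v) = U c.
Check: (v - proj_W(v)) · u_1 = 0  (should be 0).
Check: (v - proj_W(v)) · u_2 = 0  (should be 0).
Result: proj_W(v) = (398/259, 730/259, -26/7, -32/37).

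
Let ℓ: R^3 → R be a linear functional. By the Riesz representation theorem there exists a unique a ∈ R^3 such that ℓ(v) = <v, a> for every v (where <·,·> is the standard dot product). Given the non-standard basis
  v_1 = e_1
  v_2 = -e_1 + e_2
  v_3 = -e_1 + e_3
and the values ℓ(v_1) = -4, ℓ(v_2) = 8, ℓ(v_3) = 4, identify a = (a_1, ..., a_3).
a = (-4, 4, 0)

Write a = (a_1, ..., a_3) in the standard basis. For each basis vector v_i, ℓ(v_i) = <v_i, a> is a linear equation in the a_j's. Collect the n equations into a matrix system V a = ℓ, where row i of V is v_i (expressed in the standard basis). Since V is invertible (lower-triangular with 1s on the diagonal, up to permutation), solve by back-substitution:
  V =
[[1, 0, 0],
 [-1, 1, 0],
 [-1, 0, 1]]
  V a = (-4, 8, 4)
Solving gives a = (-4, 4, 0).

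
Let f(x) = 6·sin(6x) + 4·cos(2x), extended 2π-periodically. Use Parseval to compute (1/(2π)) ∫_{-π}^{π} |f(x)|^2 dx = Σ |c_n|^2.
Σ |c_n|^2 = 26

Expand |f|^2 and use orthogonality of {sin(nx), cos(mx)} on [-π, π]:
  ∫_{-π}^{π} sin(nx)^2 dx = π, ∫ cos(mx)^2 dx = π, and cross terms integrate to 0.
So ∫_{-π}^{π} f(x)^2 dx = 6^2 · π + 4^2 · π = (36 + 16)π.
Divide by 2π: (36 + 16)/2 = 26.
By Parseval, this equals Σ |c_n|^2.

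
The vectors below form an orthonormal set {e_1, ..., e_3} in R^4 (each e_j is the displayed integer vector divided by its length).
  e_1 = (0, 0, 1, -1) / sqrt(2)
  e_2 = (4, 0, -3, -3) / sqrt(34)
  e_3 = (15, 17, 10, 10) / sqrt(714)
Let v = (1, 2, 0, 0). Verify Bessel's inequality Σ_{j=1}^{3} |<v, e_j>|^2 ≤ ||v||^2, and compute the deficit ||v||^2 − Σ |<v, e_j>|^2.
Σ |<v, e_j>|^2 = 23/6; ||v||^2 = 5; deficit = 7/6

Write each e_j = u_j / sqrt(<u_j, u_j>) where u_j is the displayed integer vector. Then <v, e_j> = <v, u_j> / sqrt(<u_j, u_j>), so |<v, e_j>|^2 = <v, u_j>^2 / <u_j, u_j>.
Coefficients: <v, e_1> = 0/sqrt(2), <v, e_2> = 4/sqrt(34), <v, e_3> = 49/sqrt(714).
Square and sum: Σ |<v, e_j>|^2 = 23/6.
Compute ||v||^2 = v·v = 5.
Deficit = 5 − 23/6 = 7/6 ≥ 0, confirming Bessel's inequality. (The deficit equals ||v − Σ <v,e_j> e_j||^2, the squared distance from v to span{e_j}.)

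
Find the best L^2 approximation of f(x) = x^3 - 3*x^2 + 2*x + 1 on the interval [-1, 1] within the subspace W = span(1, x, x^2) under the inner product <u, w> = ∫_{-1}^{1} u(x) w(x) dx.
g(x) = -3*x^2 + 13*x/5 + 1

The best approximation g ∈ W is the orthogonal projection of f onto W. Writing g = a_0 + a_1 x + a_2 x^2, the coefficients solve the normal equations G · a = b where
  G_{ij} = <φ_i, φ_j> and b_i = <f, φ_i>, with φ_0 = 1, φ_1 = x, φ_2 = x^2.
G =
  [2, 0, 2/3]
  [0, 2/3, 0]
  [2/3, 0, 2/5],
b = (0, 26/15, -8/15).
Solving gives a_0 = 1, a_1 = 13/5, a_2 = -3, so
  g(x) = -3*x^2 + 13*x/5 + 1.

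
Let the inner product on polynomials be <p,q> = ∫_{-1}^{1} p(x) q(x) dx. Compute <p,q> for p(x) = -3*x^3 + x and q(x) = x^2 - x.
<p,q> = 8/15

Expand the product: p(x)·q(x) = -3*x^5 + 3*x^4 + x^3 - x^2.
∫_{-1}^{1} of each monomial x^k gives [2/(k+1) if k even, 0 if k odd]. Integrating term-by-term (or equivalently evaluating the antiderivative F(x) = -x^6/2 + 3*x^5/5 + x^4/4 - x^3/3 at the endpoints):
  F(1) − F(−1) = 1/60 − (-31/60) = 8/15.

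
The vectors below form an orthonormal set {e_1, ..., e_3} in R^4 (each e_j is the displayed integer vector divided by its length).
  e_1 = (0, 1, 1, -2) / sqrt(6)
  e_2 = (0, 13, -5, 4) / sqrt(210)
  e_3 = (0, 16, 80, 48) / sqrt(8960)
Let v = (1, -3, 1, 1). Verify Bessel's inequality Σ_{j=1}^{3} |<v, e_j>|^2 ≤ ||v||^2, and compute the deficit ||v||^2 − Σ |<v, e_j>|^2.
Σ |<v, e_j>|^2 = 11; ||v||^2 = 12; deficit = 1

Write each e_j = u_j / sqrt(<u_j, u_j>) where u_j is the displayed integer vector. Then <v, e_j> = <v, u_j> / sqrt(<u_j, u_j>), so |<v, e_j>|^2 = <v, u_j>^2 / <u_j, u_j>.
Coefficients: <v, e_1> = -4/sqrt(6), <v, e_2> = -40/sqrt(210), <v, e_3> = 80/sqrt(8960).
Square and sum: Σ |<v, e_j>|^2 = 11.
Compute ||v||^2 = v·v = 12.
Deficit = 12 − 11 = 1 ≥ 0, confirming Bessel's inequality. (The deficit equals ||v − Σ <v,e_j> e_j||^2, the squared distance from v to span{e_j}.)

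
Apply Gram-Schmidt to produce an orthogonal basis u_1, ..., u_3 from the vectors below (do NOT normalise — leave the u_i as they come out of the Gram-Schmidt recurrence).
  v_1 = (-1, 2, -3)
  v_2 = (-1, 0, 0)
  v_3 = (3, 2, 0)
Orthogonal basis:
  u_1 = (-1, 2, -3)
  u_2 = (-13/14, -1/7, 3/14)
  u_3 = (0, 18/13, 12/13)

Apply the Gram-Schmidt recurrence
  u_1 = v_1
  u_i = v_i − Σ_{j<i} ((v_i · u_j) / (u_j · u_j)) · u_j.

Step by step this gives:
  u_1 = (-1, 2, -3)
  u_2 = (-13/14, -1/7, 3/14)
  u_3 = (0, 18/13, 12/13)

Orthogonality check:
  u_2 · u_1 = 0 (should be 0)
  u_3 · u_1 = 0 (should be 0)
  u_3 · u_2 = 0 (should be 0)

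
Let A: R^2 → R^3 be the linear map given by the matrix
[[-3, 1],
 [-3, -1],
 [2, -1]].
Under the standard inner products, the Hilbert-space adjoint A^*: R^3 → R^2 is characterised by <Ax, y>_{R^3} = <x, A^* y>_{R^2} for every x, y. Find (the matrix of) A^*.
A^* = A^T =
[[-3, -3, 2],
 [1, -1, -1]]

For real matrices with standard dot products, the defining identity <Ax, y> = <x, A^* y> gives (Ax)^T y = x^T (A^*) y, i.e. x^T A^T y = x^T (A^*) y. Since this holds for all x, y, we must have A^* = A^T. Therefore
A^* =
[[-3, -3, 2],
 [1, -1, -1]].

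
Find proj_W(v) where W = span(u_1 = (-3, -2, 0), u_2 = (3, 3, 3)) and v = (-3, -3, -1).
proj_W(v) = (-23/7, -18/7, -8/7)

Set up U = [u_1 | ... | u_2] ∈ R^(3×2). The projector onto W = col(U) is P = U (U^T U)^(-1) U^T.
Compute U^T U =
  [13, -15]
  [-15, 27],
and U^T v = (15, -21).
Solve U^T U · c = U^T v for the coefficients: c = (5/7, -8/21). The projection is proj_W(v) = U c.
Check: (v - proj_W(v)) · u_1 = 0  (should be 0).
Check: (v - proj_W(v)) · u_2 = 0  (should be 0).
Result: proj_W(v) = (-23/7, -18/7, -8/7).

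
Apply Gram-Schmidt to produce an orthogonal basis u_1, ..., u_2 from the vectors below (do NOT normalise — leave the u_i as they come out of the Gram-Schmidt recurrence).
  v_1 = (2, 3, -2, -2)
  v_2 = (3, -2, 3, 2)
Orthogonal basis:
  u_1 = (2, 3, -2, -2)
  u_2 = (83/21, -4/7, 43/21, 22/21)

Apply the Gram-Schmidt recurrence
  u_1 = v_1
  u_i = v_i − Σ_{j<i} ((v_i · u_j) / (u_j · u_j)) · u_j.

Step by step this gives:
  u_1 = (2, 3, -2, -2)
  u_2 = (83/21, -4/7, 43/21, 22/21)

Orthogonality check:
  u_2 · u_1 = 0 (should be 0)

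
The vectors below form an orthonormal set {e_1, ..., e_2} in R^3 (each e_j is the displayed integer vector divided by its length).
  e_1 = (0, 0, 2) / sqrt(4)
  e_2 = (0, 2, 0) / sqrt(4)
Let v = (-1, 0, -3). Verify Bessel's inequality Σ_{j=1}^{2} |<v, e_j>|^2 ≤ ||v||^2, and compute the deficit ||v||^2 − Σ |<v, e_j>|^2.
Σ |<v, e_j>|^2 = 9; ||v||^2 = 10; deficit = 1

Write each e_j = u_j / sqrt(<u_j, u_j>) where u_j is the displayed integer vector. Then <v, e_j> = <v, u_j> / sqrt(<u_j, u_j>), so |<v, e_j>|^2 = <v, u_j>^2 / <u_j, u_j>.
Coefficients: <v, e_1> = -6/sqrt(4), <v, e_2> = 0/sqrt(4).
Square and sum: Σ |<v, e_j>|^2 = 9.
Compute ||v||^2 = v·v = 10.
Deficit = 10 − 9 = 1 ≥ 0, confirming Bessel's inequality. (The deficit equals ||v − Σ <v,e_j> e_j||^2, the squared distance from v to span{e_j}.)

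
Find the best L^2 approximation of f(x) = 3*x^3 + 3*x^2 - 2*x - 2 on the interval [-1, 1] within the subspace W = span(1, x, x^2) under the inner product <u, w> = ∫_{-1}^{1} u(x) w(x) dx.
g(x) = 3*x^2 - x/5 - 2

The best approximation g ∈ W is the orthogonal projection of f onto W. Writing g = a_0 + a_1 x + a_2 x^2, the coefficients solve the normal equations G · a = b where
  G_{ij} = <φ_i, φ_j> and b_i = <f, φ_i>, with φ_0 = 1, φ_1 = x, φ_2 = x^2.
G =
  [2, 0, 2/3]
  [0, 2/3, 0]
  [2/3, 0, 2/5],
b = (-2, -2/15, -2/15).
Solving gives a_0 = -2, a_1 = -1/5, a_2 = 3, so
  g(x) = 3*x^2 - x/5 - 2.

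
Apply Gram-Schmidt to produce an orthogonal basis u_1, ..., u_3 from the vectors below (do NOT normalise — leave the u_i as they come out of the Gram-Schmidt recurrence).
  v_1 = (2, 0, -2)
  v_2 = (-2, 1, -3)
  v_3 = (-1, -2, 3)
Orthogonal basis:
  u_1 = (2, 0, -2)
  u_2 = (-5/2, 1, -5/2)
  u_3 = (-8/27, -40/27, -8/27)

Apply the Gram-Schmidt recurrence
  u_1 = v_1
  u_i = v_i − Σ_{j<i} ((v_i · u_j) / (u_j · u_j)) · u_j.

Step by step this gives:
  u_1 = (2, 0, -2)
  u_2 = (-5/2, 1, -5/2)
  u_3 = (-8/27, -40/27, -8/27)

Orthogonality check:
  u_2 · u_1 = 0 (should be 0)
  u_3 · u_1 = 0 (should be 0)
  u_3 · u_2 = 0 (should be 0)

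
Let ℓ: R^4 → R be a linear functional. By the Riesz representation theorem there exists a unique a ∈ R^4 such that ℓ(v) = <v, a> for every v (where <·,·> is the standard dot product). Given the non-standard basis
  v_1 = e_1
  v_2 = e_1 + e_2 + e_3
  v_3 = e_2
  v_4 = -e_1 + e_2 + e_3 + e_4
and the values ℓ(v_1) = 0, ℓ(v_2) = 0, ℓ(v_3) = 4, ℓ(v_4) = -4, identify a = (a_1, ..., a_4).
a = (0, 4, -4, -4)

Write a = (a_1, ..., a_4) in the standard basis. For each basis vector v_i, ℓ(v_i) = <v_i, a> is a linear equation in the a_j's. Collect the n equations into a matrix system V a = ℓ, where row i of V is v_i (expressed in the standard basis). Since V is invertible (lower-triangular with 1s on the diagonal, up to permutation), solve by back-substitution:
  V =
[[1, 0, 0, 0],
 [1, 1, 1, 0],
 [0, 1, 0, 0],
 [-1, 1, 1, 1]]
  V a = (0, 0, 4, -4)
Solving gives a = (0, 4, -4, -4).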